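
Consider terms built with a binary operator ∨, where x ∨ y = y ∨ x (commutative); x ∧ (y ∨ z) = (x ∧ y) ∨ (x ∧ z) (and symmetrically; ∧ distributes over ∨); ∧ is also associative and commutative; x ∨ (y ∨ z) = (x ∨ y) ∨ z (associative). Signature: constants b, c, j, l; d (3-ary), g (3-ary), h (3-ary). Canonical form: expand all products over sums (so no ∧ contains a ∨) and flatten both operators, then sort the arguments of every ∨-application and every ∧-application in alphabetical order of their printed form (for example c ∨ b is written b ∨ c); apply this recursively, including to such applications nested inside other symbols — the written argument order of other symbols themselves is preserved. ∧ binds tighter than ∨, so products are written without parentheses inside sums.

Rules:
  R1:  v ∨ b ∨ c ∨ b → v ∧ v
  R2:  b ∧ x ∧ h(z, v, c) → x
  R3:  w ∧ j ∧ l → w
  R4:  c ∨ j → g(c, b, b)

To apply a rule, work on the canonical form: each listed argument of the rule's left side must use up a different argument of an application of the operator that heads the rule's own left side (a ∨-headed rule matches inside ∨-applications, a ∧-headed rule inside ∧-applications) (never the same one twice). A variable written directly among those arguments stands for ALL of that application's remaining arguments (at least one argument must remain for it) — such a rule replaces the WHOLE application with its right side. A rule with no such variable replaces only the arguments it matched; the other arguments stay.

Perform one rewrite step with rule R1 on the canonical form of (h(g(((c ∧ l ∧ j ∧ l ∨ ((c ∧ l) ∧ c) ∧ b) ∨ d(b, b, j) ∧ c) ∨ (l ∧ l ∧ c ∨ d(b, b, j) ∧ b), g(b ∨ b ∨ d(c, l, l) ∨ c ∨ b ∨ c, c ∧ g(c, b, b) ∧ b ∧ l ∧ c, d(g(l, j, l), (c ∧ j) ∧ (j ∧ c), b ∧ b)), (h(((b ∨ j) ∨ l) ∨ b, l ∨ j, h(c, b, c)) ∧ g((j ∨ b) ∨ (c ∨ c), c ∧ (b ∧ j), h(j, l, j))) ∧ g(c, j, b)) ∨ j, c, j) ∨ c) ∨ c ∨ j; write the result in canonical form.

Answer: c ∨ c ∨ h(g(b ∧ c ∧ c ∧ l ∨ b ∧ d(b, b, j) ∨ c ∧ d(b, b, j) ∨ c ∧ j ∧ l ∧ l ∨ c ∧ l ∧ l, g(b ∧ b ∨ b ∧ c ∨ b ∧ c ∨ b ∧ d(c, l, l) ∨ b ∧ d(c, l, l) ∨ c ∧ c ∨ c ∧ d(c, l, l) ∨ c ∧ d(c, l, l) ∨ d(c, l, l) ∧ d(c, l, l), b ∧ c ∧ c ∧ g(c, b, b) ∧ l, d(g(l, j, l), c ∧ c ∧ j ∧ j, b ∧ b)), g(b ∨ c ∨ c ∨ j, b ∧ c ∧ j, h(j, l, j)) ∧ g(c, j, b) ∧ h(b ∨ b ∨ j ∨ l, j ∨ l, h(c, b, c))) ∨ j, c, j) ∨ j

Derivation:
Canonical form:  c ∨ c ∨ h(g(b ∧ c ∧ c ∧ l ∨ b ∧ d(b, b, j) ∨ c ∧ d(b, b, j) ∨ c ∧ j ∧ l ∧ l ∨ c ∧ l ∧ l, g(b ∨ b ∨ b ∨ c ∨ c ∨ d(c, l, l), b ∧ c ∧ c ∧ g(c, b, b) ∧ l, d(g(l, j, l), c ∧ c ∧ j ∧ j, b ∧ b)), g(b ∨ c ∨ c ∨ j, b ∧ c ∧ j, h(j, l, j)) ∧ g(c, j, b) ∧ h(b ∨ b ∨ j ∨ l, j ∨ l, h(c, b, c))) ∨ j, c, j) ∨ j
R1 matches:  uses b, b, c;  v := b ∨ c ∨ d(c, l, l)
The variable takes the whole remainder — replace the entire application.
Giving:  c ∨ c ∨ h(g(b ∧ c ∧ c ∧ l ∨ b ∧ d(b, b, j) ∨ c ∧ d(b, b, j) ∨ c ∧ j ∧ l ∧ l ∨ c ∧ l ∧ l, g(b ∧ b ∨ b ∧ c ∨ b ∧ c ∨ b ∧ d(c, l, l) ∨ b ∧ d(c, l, l) ∨ c ∧ c ∨ c ∧ d(c, l, l) ∨ c ∧ d(c, l, l) ∨ d(c, l, l) ∧ d(c, l, l), b ∧ c ∧ c ∧ g(c, b, b) ∧ l, d(g(l, j, l), c ∧ c ∧ j ∧ j, b ∧ b)), g(b ∨ c ∨ c ∨ j, b ∧ c ∧ j, h(j, l, j)) ∧ g(c, j, b) ∧ h(b ∨ b ∨ j ∨ l, j ∨ l, h(c, b, c))) ∨ j, c, j) ∨ j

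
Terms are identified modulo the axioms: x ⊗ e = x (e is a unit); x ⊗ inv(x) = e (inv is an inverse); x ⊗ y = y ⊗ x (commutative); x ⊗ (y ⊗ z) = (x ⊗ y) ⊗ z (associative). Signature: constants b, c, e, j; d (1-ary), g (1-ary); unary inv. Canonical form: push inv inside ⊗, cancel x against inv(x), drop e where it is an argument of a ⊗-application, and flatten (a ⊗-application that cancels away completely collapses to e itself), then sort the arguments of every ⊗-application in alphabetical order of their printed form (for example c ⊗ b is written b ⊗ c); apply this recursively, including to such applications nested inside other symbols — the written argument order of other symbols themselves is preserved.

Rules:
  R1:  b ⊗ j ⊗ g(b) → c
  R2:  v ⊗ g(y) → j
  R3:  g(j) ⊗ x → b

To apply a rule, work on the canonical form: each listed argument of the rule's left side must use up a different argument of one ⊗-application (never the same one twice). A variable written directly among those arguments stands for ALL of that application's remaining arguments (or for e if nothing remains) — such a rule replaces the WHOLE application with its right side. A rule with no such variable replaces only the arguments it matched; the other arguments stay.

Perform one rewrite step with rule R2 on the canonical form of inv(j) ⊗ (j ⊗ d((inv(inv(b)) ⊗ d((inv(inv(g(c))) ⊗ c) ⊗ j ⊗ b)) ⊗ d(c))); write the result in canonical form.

Canonical form:  d(b ⊗ d(b ⊗ c ⊗ g(c) ⊗ j) ⊗ d(c))
Apply R2:  consuming g(c);  v := b ⊗ c ⊗ j, y := c
Every leftover argument binds to the variable; the entire application is replaced.
Result:  d(b ⊗ d(c) ⊗ d(j))

Answer: d(b ⊗ d(c) ⊗ d(j))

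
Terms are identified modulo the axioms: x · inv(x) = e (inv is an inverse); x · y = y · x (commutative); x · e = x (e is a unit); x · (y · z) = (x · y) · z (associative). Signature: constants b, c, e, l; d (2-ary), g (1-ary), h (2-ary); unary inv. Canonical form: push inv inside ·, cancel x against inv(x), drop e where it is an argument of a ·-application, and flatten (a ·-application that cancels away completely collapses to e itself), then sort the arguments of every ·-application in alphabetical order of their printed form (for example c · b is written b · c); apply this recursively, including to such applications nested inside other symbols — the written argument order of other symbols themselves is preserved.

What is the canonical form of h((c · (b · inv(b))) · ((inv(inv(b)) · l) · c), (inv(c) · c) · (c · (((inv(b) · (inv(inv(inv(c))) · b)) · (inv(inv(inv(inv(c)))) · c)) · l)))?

Focus inside:  (inv(c) · c) · (c · (((inv(b) · (inv(inv(inv(c))) · b)) · (inv(inv(inv(inv(c)))) · c)) · l))
Push inv inside:  distribute inv over · and collapse double inv
Cancel inverse pairs:  b cancels
Combine occurrences:  c · c · l
Put back:  h(b · c · c · l, c · c · l)

Answer: h(b · c · c · l, c · c · l)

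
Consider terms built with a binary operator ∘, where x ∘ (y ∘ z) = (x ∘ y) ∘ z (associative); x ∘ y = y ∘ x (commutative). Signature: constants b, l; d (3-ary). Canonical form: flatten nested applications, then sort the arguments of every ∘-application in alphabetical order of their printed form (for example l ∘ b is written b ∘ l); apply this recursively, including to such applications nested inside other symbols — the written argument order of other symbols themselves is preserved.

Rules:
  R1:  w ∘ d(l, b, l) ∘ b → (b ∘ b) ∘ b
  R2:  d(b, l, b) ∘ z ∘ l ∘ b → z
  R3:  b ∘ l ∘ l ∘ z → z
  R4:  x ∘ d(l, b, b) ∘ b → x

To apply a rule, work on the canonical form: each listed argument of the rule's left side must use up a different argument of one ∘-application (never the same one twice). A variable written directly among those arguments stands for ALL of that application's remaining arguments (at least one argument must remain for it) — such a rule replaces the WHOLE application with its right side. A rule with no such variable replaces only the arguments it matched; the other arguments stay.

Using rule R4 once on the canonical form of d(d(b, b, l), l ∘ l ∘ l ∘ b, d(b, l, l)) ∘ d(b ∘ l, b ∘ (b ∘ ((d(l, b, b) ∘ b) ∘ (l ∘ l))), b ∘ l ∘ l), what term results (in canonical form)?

Answer: d(b ∘ l, b ∘ b ∘ l ∘ l, b ∘ l ∘ l) ∘ d(d(b, b, l), b ∘ l ∘ l ∘ l, d(b, l, l))

Derivation:
Canonical form:  d(b ∘ l, b ∘ b ∘ b ∘ d(l, b, b) ∘ l ∘ l, b ∘ l ∘ l) ∘ d(d(b, b, l), b ∘ l ∘ l ∘ l, d(b, l, l))
Apply R4:  consuming b, d(l, b, b);  x := b ∘ b ∘ l ∘ l
The variable takes the whole remainder — replace the entire application.
Result:  d(b ∘ l, b ∘ b ∘ l ∘ l, b ∘ l ∘ l) ∘ d(d(b, b, l), b ∘ l ∘ l ∘ l, d(b, l, l))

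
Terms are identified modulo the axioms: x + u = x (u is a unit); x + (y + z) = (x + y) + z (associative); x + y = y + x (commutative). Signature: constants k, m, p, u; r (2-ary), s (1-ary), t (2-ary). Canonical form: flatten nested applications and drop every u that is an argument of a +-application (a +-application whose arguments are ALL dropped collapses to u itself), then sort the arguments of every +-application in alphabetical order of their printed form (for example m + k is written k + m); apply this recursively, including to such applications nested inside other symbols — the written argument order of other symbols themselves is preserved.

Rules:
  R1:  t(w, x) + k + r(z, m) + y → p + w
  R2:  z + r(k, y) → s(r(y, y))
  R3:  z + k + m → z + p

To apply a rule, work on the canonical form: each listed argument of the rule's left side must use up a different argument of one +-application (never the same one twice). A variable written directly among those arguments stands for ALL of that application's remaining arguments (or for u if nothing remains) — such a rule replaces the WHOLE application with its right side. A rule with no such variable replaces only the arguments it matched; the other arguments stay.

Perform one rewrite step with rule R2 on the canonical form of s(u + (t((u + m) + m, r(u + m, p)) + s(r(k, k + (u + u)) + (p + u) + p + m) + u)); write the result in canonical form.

Answer: s(s(s(r(k, k))) + t(m + m, r(m, p)))

Derivation:
Canonical form:  s(s(m + p + p + r(k, k)) + t(m + m, r(m, p)))
Apply R2:  consuming r(k, k);  y := k, z := m + p + p
Every leftover argument binds to the variable; the entire application is replaced.
Giving:  s(s(s(r(k, k))) + t(m + m, r(m, p)))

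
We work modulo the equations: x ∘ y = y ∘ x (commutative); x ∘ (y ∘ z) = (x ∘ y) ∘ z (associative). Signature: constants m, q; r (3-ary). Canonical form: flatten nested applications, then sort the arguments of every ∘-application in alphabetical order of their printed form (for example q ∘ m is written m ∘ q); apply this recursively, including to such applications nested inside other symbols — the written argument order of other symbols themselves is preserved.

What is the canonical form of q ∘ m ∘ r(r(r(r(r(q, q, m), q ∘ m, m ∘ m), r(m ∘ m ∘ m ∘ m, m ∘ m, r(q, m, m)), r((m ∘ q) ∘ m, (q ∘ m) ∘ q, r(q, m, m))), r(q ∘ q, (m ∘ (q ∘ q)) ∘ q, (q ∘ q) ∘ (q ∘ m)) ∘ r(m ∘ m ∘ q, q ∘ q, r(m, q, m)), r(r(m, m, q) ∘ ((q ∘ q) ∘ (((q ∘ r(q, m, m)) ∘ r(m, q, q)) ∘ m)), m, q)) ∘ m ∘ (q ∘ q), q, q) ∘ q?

Answer: m ∘ q ∘ q ∘ r(m ∘ q ∘ q ∘ r(r(r(r(q, q, m), m ∘ q, m ∘ m), r(m ∘ m ∘ m ∘ m, m ∘ m, r(q, m, m)), r(m ∘ m ∘ q, m ∘ q ∘ q, r(q, m, m))), r(m ∘ m ∘ q, q ∘ q, r(m, q, m)) ∘ r(q ∘ q, m ∘ q ∘ q ∘ q, m ∘ q ∘ q ∘ q), r(m ∘ q ∘ q ∘ q ∘ r(m, m, q) ∘ r(m, q, q) ∘ r(q, m, m), m, q)), q, q)

Derivation:
Canonicalize subterm:  r(r(r(r(r(q, q, m), q ∘ m, m ∘ m), r(m ∘ m ∘ m ∘ m, m ∘ m, r(q, m, m)), r((m ∘ q) ∘ m, (q ∘ m) ∘ q, r(q, m, m))), r(q ∘ q, (m ∘ (q ∘ q)) ∘ q, (q ∘ q) ∘ (q ∘ m)) ∘ r(m ∘ m ∘ q, q ∘ q, r(m, q, m)), r(r(m, m, q) ∘ ((q ∘ q) ∘ (((q ∘ r(q, m, m)) ∘ r(m, q, q)) ∘ m)), m, q)) ∘ m ∘ (q ∘ q), q, q)  →  r(m ∘ q ∘ q ∘ r(r(r(r(q, q, m), m ∘ q, m ∘ m), r(m ∘ m ∘ m ∘ m, m ∘ m, r(q, m, m)), r(m ∘ m ∘ q, m ∘ q ∘ q, r(q, m, m))), r(m ∘ m ∘ q, q ∘ q, r(m, q, m)) ∘ r(q ∘ q, m ∘ q ∘ q ∘ q, m ∘ q ∘ q ∘ q), r(m ∘ q ∘ q ∘ q ∘ r(m, m, q) ∘ r(m, q, q) ∘ r(q, m, m), m, q)), q, q)
Order the arguments:  m ∘ q ∘ q ∘ r(m ∘ q ∘ q ∘ r(r(r(r(q, q, m), m ∘ q, m ∘ m), r(m ∘ m ∘ m ∘ m, m ∘ m, r(q, m, m)), r(m ∘ m ∘ q, m ∘ q ∘ q, r(q, m, m))), r(m ∘ m ∘ q, q ∘ q, r(m, q, m)) ∘ r(q ∘ q, m ∘ q ∘ q ∘ q, m ∘ q ∘ q ∘ q), r(m ∘ q ∘ q ∘ q ∘ r(m, m, q) ∘ r(m, q, q) ∘ r(q, m, m), m, q)), q, q)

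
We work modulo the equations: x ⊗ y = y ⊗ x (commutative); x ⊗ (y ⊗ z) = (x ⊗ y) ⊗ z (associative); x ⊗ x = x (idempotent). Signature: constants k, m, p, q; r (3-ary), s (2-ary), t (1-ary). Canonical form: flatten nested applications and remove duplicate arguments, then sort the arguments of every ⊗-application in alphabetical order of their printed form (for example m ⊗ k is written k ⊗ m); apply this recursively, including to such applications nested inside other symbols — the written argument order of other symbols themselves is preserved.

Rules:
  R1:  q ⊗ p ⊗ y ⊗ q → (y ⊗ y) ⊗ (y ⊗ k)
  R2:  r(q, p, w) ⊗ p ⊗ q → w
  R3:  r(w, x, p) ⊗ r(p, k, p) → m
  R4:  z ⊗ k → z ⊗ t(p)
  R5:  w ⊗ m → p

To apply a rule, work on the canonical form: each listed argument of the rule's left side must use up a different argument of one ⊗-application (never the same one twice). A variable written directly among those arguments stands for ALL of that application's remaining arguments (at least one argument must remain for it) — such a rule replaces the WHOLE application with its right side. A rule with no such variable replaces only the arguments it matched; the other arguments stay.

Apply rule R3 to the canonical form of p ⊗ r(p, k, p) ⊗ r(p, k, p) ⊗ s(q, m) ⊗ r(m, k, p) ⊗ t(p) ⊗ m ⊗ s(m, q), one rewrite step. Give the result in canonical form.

Answer: m ⊗ p ⊗ s(m, q) ⊗ s(q, m) ⊗ t(p)

Derivation:
Canonical form:  m ⊗ p ⊗ r(m, k, p) ⊗ r(p, k, p) ⊗ s(m, q) ⊗ s(q, m) ⊗ t(p)
R3 matches:  uses r(m, k, p), r(p, k, p);  w := m, x := k
Giving:  m ⊗ p ⊗ s(m, q) ⊗ s(q, m) ⊗ t(p)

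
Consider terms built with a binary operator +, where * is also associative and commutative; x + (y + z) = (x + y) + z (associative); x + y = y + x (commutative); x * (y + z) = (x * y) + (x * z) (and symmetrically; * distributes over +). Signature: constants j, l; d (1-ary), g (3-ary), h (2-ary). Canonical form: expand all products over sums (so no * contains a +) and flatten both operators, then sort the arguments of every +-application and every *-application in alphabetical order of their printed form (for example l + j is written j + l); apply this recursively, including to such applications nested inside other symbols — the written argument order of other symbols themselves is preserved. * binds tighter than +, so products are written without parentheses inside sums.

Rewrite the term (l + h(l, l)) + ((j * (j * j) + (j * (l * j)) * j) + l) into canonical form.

Un-nest:  l + h(l, l) + j * j * j + j * j * j * l + l
Sort arguments:  h(l, l) + j * j * j + j * j * j * l + l + l

Answer: h(l, l) + j * j * j + j * j * j * l + l + l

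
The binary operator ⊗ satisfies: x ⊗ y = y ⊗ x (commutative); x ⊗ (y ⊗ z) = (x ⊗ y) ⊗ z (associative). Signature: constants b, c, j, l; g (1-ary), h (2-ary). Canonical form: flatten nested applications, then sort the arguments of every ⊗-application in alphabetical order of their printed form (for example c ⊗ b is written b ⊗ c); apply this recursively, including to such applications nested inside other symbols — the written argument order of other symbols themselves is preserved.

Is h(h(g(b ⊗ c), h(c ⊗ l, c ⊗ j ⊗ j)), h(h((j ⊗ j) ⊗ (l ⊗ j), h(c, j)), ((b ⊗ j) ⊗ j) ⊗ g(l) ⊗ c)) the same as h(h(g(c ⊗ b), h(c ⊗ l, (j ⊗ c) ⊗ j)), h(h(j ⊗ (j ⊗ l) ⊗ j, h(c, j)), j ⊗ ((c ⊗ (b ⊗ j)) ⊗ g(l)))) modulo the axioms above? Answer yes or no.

Left:  h(h(g(b ⊗ c), h(c ⊗ l, c ⊗ j ⊗ j)), h(h((j ⊗ j) ⊗ (l ⊗ j), h(c, j)), ((b ⊗ j) ⊗ j) ⊗ g(l) ⊗ c))
  Work inside:  ((b ⊗ j) ⊗ j) ⊗ g(l) ⊗ c
  Un-nest:  b ⊗ j ⊗ j ⊗ g(l) ⊗ c
  Sort:  b ⊗ c ⊗ g(l) ⊗ j ⊗ j
  Reassemble:  h(h(g(b ⊗ c), h(c ⊗ l, c ⊗ j ⊗ j)), h(h(j ⊗ j ⊗ j ⊗ l, h(c, j)), b ⊗ c ⊗ g(l) ⊗ j ⊗ j))
Right:  h(h(g(c ⊗ b), h(c ⊗ l, (j ⊗ c) ⊗ j)), h(h(j ⊗ (j ⊗ l) ⊗ j, h(c, j)), j ⊗ ((c ⊗ (b ⊗ j)) ⊗ g(l))))
  Focus inside:  j ⊗ ((c ⊗ (b ⊗ j)) ⊗ g(l))
  Un-nest:  j ⊗ c ⊗ b ⊗ j ⊗ g(l)
  Sort arguments:  b ⊗ c ⊗ g(l) ⊗ j ⊗ j
  Put back:  h(h(g(b ⊗ c), h(c ⊗ l, c ⊗ j ⊗ j)), h(h(j ⊗ j ⊗ j ⊗ l, h(c, j)), b ⊗ c ⊗ g(l) ⊗ j ⊗ j))

Answer: yes — both canonical forms are h(h(g(b ⊗ c), h(c ⊗ l, c ⊗ j ⊗ j)), h(h(j ⊗ j ⊗ j ⊗ l, h(c, j)), b ⊗ c ⊗ g(l) ⊗ j ⊗ j))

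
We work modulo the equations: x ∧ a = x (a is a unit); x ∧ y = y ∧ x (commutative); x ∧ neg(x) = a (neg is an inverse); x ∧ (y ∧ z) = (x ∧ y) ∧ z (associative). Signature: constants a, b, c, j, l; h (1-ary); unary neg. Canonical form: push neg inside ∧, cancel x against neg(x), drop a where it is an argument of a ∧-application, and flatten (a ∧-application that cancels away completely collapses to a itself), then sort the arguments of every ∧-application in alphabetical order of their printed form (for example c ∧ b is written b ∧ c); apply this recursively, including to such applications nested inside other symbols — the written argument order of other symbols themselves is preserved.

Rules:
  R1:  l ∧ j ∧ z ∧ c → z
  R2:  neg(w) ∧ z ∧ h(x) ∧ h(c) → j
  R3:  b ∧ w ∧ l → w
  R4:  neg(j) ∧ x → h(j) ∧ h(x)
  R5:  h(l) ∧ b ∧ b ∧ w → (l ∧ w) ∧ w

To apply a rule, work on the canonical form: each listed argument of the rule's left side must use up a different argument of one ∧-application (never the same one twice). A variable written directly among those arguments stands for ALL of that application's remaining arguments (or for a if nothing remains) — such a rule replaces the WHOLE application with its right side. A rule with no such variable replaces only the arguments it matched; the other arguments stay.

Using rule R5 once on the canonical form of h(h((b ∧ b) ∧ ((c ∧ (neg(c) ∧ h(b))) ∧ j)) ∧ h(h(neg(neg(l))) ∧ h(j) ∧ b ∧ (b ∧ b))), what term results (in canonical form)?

Answer: h(h(b ∧ b ∧ h(b) ∧ j) ∧ h(b ∧ b ∧ h(j) ∧ h(j) ∧ l))

Derivation:
Canonical form:  h(h(b ∧ b ∧ b ∧ h(j) ∧ h(l)) ∧ h(b ∧ b ∧ h(b) ∧ j))
Match R5:  consume b, b, h(l);  w := b ∧ h(j)
Every leftover argument binds to the variable; the entire application is replaced.
New term:  h(h(b ∧ b ∧ h(b) ∧ j) ∧ h(b ∧ b ∧ h(j) ∧ h(j) ∧ l))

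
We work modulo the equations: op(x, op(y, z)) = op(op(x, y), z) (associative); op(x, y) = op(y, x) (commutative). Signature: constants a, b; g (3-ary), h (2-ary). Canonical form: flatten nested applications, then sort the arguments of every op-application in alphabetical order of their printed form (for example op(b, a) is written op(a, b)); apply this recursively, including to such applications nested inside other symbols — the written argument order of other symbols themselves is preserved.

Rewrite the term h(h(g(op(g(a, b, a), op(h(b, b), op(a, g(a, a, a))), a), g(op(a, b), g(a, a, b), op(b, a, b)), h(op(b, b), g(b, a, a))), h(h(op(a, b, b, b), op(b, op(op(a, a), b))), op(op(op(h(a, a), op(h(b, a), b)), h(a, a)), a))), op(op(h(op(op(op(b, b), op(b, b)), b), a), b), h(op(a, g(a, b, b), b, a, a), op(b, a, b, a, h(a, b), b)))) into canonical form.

Answer: h(h(g(op(a, a, g(a, a, a), g(a, b, a), h(b, b)), g(op(a, b), g(a, a, b), op(a, b, b)), h(op(b, b), g(b, a, a))), h(h(op(a, b, b, b), op(a, a, b, b)), op(a, b, h(a, a), h(a, a), h(b, a)))), op(b, h(op(a, a, a, b, g(a, b, b)), op(a, a, b, b, b, h(a, b))), h(op(b, b, b, b, b), a)))

Derivation:
Descend into:  op(op(h(op(op(op(b, b), op(b, b)), b), a), b), h(op(a, g(a, b, b), b, a, a), op(b, a, b, a, h(a, b), b)))
Merge nested applications:  op(h(op(op(op(b, b), op(b, b)), b), a), b, h(op(a, g(a, b, b), b, a, a), op(b, a, b, a, h(a, b), b)))
Simplify inside:  h(op(op(op(b, b), op(b, b)), b), a)  →  h(op(b, b, b, b, b), a)
Simplify inside:  h(op(a, g(a, b, b), b, a, a), op(b, a, b, a, h(a, b), b))  →  h(op(a, a, a, b, g(a, b, b)), op(a, a, b, b, b, h(a, b)))
Sort:  op(b, h(op(a, a, a, b, g(a, b, b)), op(a, a, b, b, b, h(a, b))), h(op(b, b, b, b, b), a))
Reassemble:  h(h(g(op(a, a, g(a, a, a), g(a, b, a), h(b, b)), g(op(a, b), g(a, a, b), op(a, b, b)), h(op(b, b), g(b, a, a))), h(h(op(a, b, b, b), op(a, a, b, b)), op(a, b, h(a, a), h(a, a), h(b, a)))), op(b, h(op(a, a, a, b, g(a, b, b)), op(a, a, b, b, b, h(a, b))), h(op(b, b, b, b, b), a)))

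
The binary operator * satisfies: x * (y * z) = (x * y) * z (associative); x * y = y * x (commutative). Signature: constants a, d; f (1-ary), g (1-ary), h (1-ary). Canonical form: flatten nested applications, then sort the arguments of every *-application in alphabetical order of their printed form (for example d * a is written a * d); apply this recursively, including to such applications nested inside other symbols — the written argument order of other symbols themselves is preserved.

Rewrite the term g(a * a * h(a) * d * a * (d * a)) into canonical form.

Descend into:  a * a * h(a) * d * a * (d * a)
Un-nest:  a * a * h(a) * d * a * d * a
Order the arguments:  a * a * a * a * d * d * h(a)
Put back:  g(a * a * a * a * d * d * h(a))

Answer: g(a * a * a * a * d * d * h(a))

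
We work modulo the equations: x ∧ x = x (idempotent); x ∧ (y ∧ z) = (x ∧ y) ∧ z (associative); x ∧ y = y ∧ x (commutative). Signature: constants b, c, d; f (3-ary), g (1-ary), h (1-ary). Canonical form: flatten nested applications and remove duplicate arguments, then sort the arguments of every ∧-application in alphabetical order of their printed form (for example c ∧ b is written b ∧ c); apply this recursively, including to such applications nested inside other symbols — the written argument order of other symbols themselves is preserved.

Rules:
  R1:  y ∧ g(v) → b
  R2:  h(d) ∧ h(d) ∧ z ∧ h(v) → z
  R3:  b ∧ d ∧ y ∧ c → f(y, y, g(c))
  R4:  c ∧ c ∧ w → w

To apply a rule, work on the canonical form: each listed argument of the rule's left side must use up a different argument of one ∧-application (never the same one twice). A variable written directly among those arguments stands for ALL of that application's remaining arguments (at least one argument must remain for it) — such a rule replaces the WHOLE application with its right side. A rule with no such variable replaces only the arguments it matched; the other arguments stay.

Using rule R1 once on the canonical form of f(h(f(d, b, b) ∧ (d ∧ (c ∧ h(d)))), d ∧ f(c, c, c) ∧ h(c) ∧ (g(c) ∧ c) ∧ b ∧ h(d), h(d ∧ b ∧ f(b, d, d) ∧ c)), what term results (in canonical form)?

Canonical form:  f(h(c ∧ d ∧ f(d, b, b) ∧ h(d)), b ∧ c ∧ d ∧ f(c, c, c) ∧ g(c) ∧ h(c) ∧ h(d), h(b ∧ c ∧ d ∧ f(b, d, d)))
R1 matches:  uses g(c);  v := c, y := b ∧ c ∧ d ∧ f(c, c, c) ∧ h(c) ∧ h(d)
Every leftover argument binds to the variable; the entire application is replaced.
Result:  f(h(c ∧ d ∧ f(d, b, b) ∧ h(d)), b, h(b ∧ c ∧ d ∧ f(b, d, d)))

Answer: f(h(c ∧ d ∧ f(d, b, b) ∧ h(d)), b, h(b ∧ c ∧ d ∧ f(b, d, d)))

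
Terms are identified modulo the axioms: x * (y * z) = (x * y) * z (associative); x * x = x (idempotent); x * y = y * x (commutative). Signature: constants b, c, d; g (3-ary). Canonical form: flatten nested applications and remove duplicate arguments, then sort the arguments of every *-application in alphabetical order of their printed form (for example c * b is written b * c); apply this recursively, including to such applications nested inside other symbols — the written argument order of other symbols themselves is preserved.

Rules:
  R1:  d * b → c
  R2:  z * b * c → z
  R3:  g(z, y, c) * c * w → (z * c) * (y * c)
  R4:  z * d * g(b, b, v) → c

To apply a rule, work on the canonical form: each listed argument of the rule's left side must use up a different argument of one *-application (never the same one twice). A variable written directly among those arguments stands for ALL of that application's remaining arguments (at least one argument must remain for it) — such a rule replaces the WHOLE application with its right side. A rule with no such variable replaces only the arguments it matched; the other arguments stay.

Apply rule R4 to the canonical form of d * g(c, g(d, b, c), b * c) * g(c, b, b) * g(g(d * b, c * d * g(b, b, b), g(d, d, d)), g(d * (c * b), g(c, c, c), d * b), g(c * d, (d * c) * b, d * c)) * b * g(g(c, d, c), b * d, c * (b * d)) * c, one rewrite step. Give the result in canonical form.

Answer: b * c * d * g(c, b, b) * g(c, g(d, b, c), b * c) * g(g(b * d, c, g(d, d, d)), g(b * c * d, g(c, c, c), b * d), g(c * d, b * c * d, c * d)) * g(g(c, d, c), b * d, b * c * d)

Derivation:
Canonical form:  b * c * d * g(c, b, b) * g(c, g(d, b, c), b * c) * g(g(b * d, c * d * g(b, b, b), g(d, d, d)), g(b * c * d, g(c, c, c), b * d), g(c * d, b * c * d, c * d)) * g(g(c, d, c), b * d, b * c * d)
Match R4:  consume d, g(b, b, b);  v := b, z := c
The extension variable absorbs all remaining arguments, so the whole application is rewritten.
New term:  b * c * d * g(c, b, b) * g(c, g(d, b, c), b * c) * g(g(b * d, c, g(d, d, d)), g(b * c * d, g(c, c, c), b * d), g(c * d, b * c * d, c * d)) * g(g(c, d, c), b * d, b * c * d)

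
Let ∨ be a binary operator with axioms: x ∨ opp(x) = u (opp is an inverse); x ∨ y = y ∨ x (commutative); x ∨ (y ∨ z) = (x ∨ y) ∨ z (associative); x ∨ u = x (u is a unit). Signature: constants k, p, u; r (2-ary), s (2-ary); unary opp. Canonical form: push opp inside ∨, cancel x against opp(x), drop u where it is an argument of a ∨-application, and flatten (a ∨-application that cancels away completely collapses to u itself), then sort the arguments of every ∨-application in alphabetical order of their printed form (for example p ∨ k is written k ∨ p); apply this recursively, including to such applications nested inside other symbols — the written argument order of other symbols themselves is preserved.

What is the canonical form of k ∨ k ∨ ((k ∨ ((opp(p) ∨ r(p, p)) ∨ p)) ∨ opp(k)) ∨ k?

Cancel inverse pairs:  p cancels
Combine occurrences:  k ∨ k ∨ k ∨ r(p, p)

Answer: k ∨ k ∨ k ∨ r(p, p)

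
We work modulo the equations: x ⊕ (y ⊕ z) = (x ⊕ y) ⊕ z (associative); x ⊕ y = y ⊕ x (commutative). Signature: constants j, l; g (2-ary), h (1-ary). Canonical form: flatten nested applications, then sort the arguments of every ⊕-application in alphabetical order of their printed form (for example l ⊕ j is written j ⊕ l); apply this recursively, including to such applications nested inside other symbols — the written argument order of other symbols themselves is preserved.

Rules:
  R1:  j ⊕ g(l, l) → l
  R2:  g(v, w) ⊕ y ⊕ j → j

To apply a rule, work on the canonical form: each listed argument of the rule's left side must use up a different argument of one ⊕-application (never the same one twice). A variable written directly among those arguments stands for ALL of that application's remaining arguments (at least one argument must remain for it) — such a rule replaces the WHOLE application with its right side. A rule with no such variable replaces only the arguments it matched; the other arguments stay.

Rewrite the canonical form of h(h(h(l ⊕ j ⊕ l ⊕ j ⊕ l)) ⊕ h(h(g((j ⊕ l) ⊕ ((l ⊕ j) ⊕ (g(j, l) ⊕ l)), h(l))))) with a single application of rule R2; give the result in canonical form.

Canonical form:  h(h(h(g(g(j, l) ⊕ j ⊕ j ⊕ l ⊕ l ⊕ l, h(l)))) ⊕ h(h(j ⊕ j ⊕ l ⊕ l ⊕ l)))
Apply R2:  consuming g(j, l), j;  v := j, w := l, y := j ⊕ l ⊕ l ⊕ l
The variable takes the whole remainder — replace the entire application.
Result:  h(h(h(g(j, h(l)))) ⊕ h(h(j ⊕ j ⊕ l ⊕ l ⊕ l)))

Answer: h(h(h(g(j, h(l)))) ⊕ h(h(j ⊕ j ⊕ l ⊕ l ⊕ l)))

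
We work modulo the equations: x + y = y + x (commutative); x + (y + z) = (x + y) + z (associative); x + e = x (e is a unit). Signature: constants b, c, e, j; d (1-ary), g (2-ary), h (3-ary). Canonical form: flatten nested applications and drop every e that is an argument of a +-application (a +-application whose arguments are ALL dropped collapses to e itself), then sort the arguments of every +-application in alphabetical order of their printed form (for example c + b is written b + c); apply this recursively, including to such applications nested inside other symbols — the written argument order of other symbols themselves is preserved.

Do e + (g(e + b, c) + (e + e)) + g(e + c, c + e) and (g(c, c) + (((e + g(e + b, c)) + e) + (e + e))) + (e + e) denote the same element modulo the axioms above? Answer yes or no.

Left:  e + (g(e + b, c) + (e + e)) + g(e + c, c + e)
  Un-nest:  e + g(e + b, c) + e + e + g(e + c, c + e)
  Simplify inside:  g(e + b, c)  →  g(b, c)
  Inside:  g(e + c, c + e)  →  g(c, c)
  Units out:  drop e (×3)
  Sort:  g(b, c) + g(c, c)
Right:  (g(c, c) + (((e + g(e + b, c)) + e) + (e + e))) + (e + e)
  Flatten:  g(c, c) + e + g(e + b, c) + e + e + e + e + e
  Simplify inside:  g(e + b, c)  →  g(b, c)
  Unit:  drop e (×6)
  Sort arguments:  g(b, c) + g(c, c)

Answer: yes — both canonical forms are g(b, c) + g(c, c)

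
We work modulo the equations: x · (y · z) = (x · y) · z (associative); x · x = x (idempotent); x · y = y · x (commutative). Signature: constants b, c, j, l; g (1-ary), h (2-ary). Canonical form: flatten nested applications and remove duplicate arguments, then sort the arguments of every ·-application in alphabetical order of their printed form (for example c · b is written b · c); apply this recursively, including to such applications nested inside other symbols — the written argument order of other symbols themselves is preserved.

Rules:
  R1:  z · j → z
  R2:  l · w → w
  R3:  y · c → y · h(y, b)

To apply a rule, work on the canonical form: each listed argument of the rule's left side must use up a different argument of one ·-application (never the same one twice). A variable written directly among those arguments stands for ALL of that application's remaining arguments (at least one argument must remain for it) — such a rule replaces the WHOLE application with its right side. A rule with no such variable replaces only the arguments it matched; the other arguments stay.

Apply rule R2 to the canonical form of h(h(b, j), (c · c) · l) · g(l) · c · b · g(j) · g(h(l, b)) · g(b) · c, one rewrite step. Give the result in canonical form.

Canonical form:  b · c · g(b) · g(h(l, b)) · g(j) · g(l) · h(h(b, j), c · l)
Apply R2:  consuming l;  w := c
The extension variable absorbs all remaining arguments, so the whole application is rewritten.
New term:  b · c · g(b) · g(h(l, b)) · g(j) · g(l) · h(h(b, j), c)

Answer: b · c · g(b) · g(h(l, b)) · g(j) · g(l) · h(h(b, j), c)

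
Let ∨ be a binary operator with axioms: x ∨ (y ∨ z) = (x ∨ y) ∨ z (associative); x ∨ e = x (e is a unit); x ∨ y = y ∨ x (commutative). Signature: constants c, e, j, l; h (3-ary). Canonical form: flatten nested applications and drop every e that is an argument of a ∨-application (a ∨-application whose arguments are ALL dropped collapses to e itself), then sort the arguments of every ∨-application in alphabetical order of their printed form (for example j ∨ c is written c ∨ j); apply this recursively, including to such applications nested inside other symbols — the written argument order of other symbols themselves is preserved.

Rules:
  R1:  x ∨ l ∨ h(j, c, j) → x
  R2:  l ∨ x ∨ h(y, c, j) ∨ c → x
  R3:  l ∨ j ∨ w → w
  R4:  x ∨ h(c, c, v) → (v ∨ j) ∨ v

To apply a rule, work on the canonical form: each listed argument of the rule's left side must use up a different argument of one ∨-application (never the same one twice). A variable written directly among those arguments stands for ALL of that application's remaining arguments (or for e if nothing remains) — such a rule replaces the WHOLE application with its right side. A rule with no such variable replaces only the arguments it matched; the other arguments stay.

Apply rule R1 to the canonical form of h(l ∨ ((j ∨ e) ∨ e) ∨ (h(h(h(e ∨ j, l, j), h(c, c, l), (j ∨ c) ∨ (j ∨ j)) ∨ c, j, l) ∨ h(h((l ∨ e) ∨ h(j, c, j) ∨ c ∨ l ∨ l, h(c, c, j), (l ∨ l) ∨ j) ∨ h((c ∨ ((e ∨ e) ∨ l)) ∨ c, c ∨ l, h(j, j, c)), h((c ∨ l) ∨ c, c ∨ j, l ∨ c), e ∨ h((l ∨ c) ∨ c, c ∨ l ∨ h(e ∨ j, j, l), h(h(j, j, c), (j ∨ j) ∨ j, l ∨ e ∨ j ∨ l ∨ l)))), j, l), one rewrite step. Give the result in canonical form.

Canonical form:  h(h(c ∨ h(h(j, l, j), h(c, c, l), c ∨ j ∨ j ∨ j), j, l) ∨ h(h(c ∨ c ∨ l, c ∨ l, h(j, j, c)) ∨ h(c ∨ h(j, c, j) ∨ l ∨ l ∨ l, h(c, c, j), j ∨ l ∨ l), h(c ∨ c ∨ l, c ∨ j, c ∨ l), h(c ∨ c ∨ l, c ∨ h(j, j, l) ∨ l, h(h(j, j, c), j ∨ j ∨ j, j ∨ l ∨ l ∨ l))) ∨ j ∨ l, j, l)
R1 matches:  uses h(j, c, j), l;  x := c ∨ l ∨ l
Every leftover argument binds to the variable; the entire application is replaced.
Result:  h(h(c ∨ h(h(j, l, j), h(c, c, l), c ∨ j ∨ j ∨ j), j, l) ∨ h(h(c ∨ c ∨ l, c ∨ l, h(j, j, c)) ∨ h(c ∨ l ∨ l, h(c, c, j), j ∨ l ∨ l), h(c ∨ c ∨ l, c ∨ j, c ∨ l), h(c ∨ c ∨ l, c ∨ h(j, j, l) ∨ l, h(h(j, j, c), j ∨ j ∨ j, j ∨ l ∨ l ∨ l))) ∨ j ∨ l, j, l)

Answer: h(h(c ∨ h(h(j, l, j), h(c, c, l), c ∨ j ∨ j ∨ j), j, l) ∨ h(h(c ∨ c ∨ l, c ∨ l, h(j, j, c)) ∨ h(c ∨ l ∨ l, h(c, c, j), j ∨ l ∨ l), h(c ∨ c ∨ l, c ∨ j, c ∨ l), h(c ∨ c ∨ l, c ∨ h(j, j, l) ∨ l, h(h(j, j, c), j ∨ j ∨ j, j ∨ l ∨ l ∨ l))) ∨ j ∨ l, j, l)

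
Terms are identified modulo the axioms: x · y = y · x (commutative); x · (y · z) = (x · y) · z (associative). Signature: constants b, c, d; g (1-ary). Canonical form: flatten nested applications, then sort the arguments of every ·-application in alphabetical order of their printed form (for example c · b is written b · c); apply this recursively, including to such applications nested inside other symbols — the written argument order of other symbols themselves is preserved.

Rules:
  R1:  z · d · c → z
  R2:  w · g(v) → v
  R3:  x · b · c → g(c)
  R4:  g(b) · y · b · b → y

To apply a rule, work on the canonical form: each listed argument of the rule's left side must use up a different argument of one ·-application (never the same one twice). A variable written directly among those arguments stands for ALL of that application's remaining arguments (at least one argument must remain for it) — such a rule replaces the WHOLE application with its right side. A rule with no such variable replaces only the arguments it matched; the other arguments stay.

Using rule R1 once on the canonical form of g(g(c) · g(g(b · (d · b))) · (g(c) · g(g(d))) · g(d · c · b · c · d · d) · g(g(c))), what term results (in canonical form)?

Canonical form:  g(g(b · c · c · d · d · d) · g(c) · g(c) · g(g(b · b · d)) · g(g(c)) · g(g(d)))
Match R1:  consume c, d;  z := b · c · d · d
The extension variable absorbs all remaining arguments, so the whole application is rewritten.
Result:  g(g(b · c · d · d) · g(c) · g(c) · g(g(b · b · d)) · g(g(c)) · g(g(d)))

Answer: g(g(b · c · d · d) · g(c) · g(c) · g(g(b · b · d)) · g(g(c)) · g(g(d)))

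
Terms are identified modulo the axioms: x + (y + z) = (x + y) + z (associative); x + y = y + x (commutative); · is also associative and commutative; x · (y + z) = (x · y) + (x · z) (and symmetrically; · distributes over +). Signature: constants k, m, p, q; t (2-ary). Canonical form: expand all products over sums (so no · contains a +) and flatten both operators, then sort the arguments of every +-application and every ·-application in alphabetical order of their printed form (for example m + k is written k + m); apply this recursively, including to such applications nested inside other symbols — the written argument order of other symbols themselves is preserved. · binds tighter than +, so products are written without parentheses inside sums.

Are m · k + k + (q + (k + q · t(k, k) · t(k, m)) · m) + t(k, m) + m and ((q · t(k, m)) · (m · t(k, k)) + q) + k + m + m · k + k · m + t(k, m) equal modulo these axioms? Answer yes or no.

Answer: yes — both canonical forms are k + k · m + k · m + m + m · q · t(k, k) · t(k, m) + q + t(k, m)

Derivation:
Left:  m · k + k + (q + (k + q · t(k, k) · t(k, m)) · m) + t(k, m) + m
  Distribute:  k · m + k + q + k · m + m · q · t(k, k) · t(k, m) + t(k, m) + m
  Sort:  k + k · m + k · m + m + m · q · t(k, k) · t(k, m) + q + t(k, m)
Right:  ((q · t(k, m)) · (m · t(k, k)) + q) + k + m + m · k + k · m + t(k, m)
  Flatten:  m · q · t(k, k) · t(k, m) + q + k + m + k · m + k · m + t(k, m)
  Sort arguments:  k + k · m + k · m + m + m · q · t(k, k) · t(k, m) + q + t(k, m)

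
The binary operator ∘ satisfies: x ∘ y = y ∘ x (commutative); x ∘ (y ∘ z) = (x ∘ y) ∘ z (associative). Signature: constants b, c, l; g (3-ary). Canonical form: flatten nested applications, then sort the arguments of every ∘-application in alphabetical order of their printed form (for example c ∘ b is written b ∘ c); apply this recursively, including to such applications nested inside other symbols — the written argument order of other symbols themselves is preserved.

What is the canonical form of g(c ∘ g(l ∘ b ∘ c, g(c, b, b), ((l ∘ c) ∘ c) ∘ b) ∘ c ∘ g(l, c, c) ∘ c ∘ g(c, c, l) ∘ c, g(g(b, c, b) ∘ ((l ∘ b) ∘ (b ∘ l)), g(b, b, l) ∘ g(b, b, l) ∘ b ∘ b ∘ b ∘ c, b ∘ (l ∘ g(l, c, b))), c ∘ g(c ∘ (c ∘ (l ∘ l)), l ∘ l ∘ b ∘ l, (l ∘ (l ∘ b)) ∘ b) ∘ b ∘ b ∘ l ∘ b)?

Focus inside:  c ∘ g(l ∘ b ∘ c, g(c, b, b), ((l ∘ c) ∘ c) ∘ b) ∘ c ∘ g(l, c, c) ∘ c ∘ g(c, c, l) ∘ c
Inside:  g(l ∘ b ∘ c, g(c, b, b), ((l ∘ c) ∘ c) ∘ b)  →  g(b ∘ c ∘ l, g(c, b, b), b ∘ c ∘ c ∘ l)
Sort:  c ∘ c ∘ c ∘ c ∘ g(b ∘ c ∘ l, g(c, b, b), b ∘ c ∘ c ∘ l) ∘ g(c, c, l) ∘ g(l, c, c)
Rebuild:  g(c ∘ c ∘ c ∘ c ∘ g(b ∘ c ∘ l, g(c, b, b), b ∘ c ∘ c ∘ l) ∘ g(c, c, l) ∘ g(l, c, c), g(b ∘ b ∘ g(b, c, b) ∘ l ∘ l, b ∘ b ∘ b ∘ c ∘ g(b, b, l) ∘ g(b, b, l), b ∘ g(l, c, b) ∘ l), b ∘ b ∘ b ∘ c ∘ g(c ∘ c ∘ l ∘ l, b ∘ l ∘ l ∘ l, b ∘ b ∘ l ∘ l) ∘ l)

Answer: g(c ∘ c ∘ c ∘ c ∘ g(b ∘ c ∘ l, g(c, b, b), b ∘ c ∘ c ∘ l) ∘ g(c, c, l) ∘ g(l, c, c), g(b ∘ b ∘ g(b, c, b) ∘ l ∘ l, b ∘ b ∘ b ∘ c ∘ g(b, b, l) ∘ g(b, b, l), b ∘ g(l, c, b) ∘ l), b ∘ b ∘ b ∘ c ∘ g(c ∘ c ∘ l ∘ l, b ∘ l ∘ l ∘ l, b ∘ b ∘ l ∘ l) ∘ l)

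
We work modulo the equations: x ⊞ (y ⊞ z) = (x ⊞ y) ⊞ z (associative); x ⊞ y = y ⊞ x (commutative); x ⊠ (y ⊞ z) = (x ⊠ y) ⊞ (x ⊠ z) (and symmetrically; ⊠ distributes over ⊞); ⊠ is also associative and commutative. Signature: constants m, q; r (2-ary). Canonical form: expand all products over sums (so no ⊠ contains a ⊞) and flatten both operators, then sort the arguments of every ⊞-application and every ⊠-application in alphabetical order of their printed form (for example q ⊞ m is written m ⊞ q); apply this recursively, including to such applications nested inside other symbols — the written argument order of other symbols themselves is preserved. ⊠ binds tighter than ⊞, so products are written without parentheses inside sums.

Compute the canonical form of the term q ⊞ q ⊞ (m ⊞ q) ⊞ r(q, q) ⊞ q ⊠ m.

Answer: m ⊞ m ⊠ q ⊞ q ⊞ q ⊞ q ⊞ r(q, q)

Derivation:
Un-nest:  q ⊞ q ⊞ m ⊞ q ⊞ r(q, q) ⊞ m ⊠ q
Sort arguments:  m ⊞ m ⊠ q ⊞ q ⊞ q ⊞ q ⊞ r(q, q)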